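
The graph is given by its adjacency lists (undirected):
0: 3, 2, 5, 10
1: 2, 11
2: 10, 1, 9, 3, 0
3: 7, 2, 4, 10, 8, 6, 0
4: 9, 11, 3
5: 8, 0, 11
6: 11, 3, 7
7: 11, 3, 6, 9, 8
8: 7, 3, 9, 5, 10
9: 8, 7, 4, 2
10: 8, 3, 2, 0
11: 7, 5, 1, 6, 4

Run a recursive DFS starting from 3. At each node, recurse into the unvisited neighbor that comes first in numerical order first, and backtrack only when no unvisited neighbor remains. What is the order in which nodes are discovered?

Visit 3
3 → 0
0 → 2
2 → 1
1 → 11
11 → 4
4 → 9
9 → 7
7 → 6
7 → 8
8 → 5
8 → 10

3 → 0 → 2 → 1 → 11 → 4 → 9 → 7 → 6 → 8 → 5 → 10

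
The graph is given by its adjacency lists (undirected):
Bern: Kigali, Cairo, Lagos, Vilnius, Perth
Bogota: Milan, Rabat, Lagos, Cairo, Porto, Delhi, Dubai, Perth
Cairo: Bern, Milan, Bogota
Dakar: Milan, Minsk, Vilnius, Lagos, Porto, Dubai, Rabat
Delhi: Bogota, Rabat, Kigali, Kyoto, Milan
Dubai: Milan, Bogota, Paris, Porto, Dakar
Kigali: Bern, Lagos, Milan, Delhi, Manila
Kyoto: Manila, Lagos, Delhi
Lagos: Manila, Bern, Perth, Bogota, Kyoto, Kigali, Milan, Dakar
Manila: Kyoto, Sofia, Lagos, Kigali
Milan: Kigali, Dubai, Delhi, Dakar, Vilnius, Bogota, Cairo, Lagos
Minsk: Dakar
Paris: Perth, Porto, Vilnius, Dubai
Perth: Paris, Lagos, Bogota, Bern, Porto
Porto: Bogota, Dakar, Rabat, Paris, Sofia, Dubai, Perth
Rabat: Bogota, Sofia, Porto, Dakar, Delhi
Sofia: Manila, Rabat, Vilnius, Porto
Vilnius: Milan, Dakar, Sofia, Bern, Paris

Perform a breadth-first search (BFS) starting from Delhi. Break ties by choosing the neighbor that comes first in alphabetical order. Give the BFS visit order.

Visit Delhi; enqueue Bogota, Kigali, Kyoto, Milan, Rabat → queue [Bogota, Kigali, Kyoto, Milan, Rabat]
Visit Bogota; enqueue Cairo, Dubai, Lagos, Perth, Porto → queue [Kigali, Kyoto, Milan, Rabat, Cairo, Dubai, Lagos, Perth, Porto]
Visit Kigali; enqueue Bern, Manila → queue [Kyoto, Milan, Rabat, Cairo, Dubai, Lagos, Perth, Porto, Bern, Manila]
Visit Kyoto → queue [Milan, Rabat, Cairo, Dubai, Lagos, Perth, Porto, Bern, Manila]
Visit Milan; enqueue Dakar, Vilnius → queue [Rabat, Cairo, Dubai, Lagos, Perth, Porto, Bern, Manila, Dakar, Vilnius]
Visit Rabat; enqueue Sofia → queue [Cairo, Dubai, Lagos, Perth, Porto, Bern, Manila, Dakar, Vilnius, Sofia]
Visit Cairo → queue [Dubai, Lagos, Perth, Porto, Bern, Manila, Dakar, Vilnius, Sofia]
Visit Dubai; enqueue Paris → queue [Lagos, Perth, Porto, Bern, Manila, Dakar, Vilnius, Sofia, Paris]
Visit Lagos → queue [Perth, Porto, Bern, Manila, Dakar, Vilnius, Sofia, Paris]
Visit Perth → queue [Porto, Bern, Manila, Dakar, Vilnius, Sofia, Paris]
Visit Porto → queue [Bern, Manila, Dakar, Vilnius, Sofia, Paris]
Visit Bern → queue [Manila, Dakar, Vilnius, Sofia, Paris]
Visit Manila → queue [Dakar, Vilnius, Sofia, Paris]
Visit Dakar; enqueue Minsk → queue [Vilnius, Sofia, Paris, Minsk]
Visit Vilnius → queue [Sofia, Paris, Minsk]
Visit Sofia → queue [Paris, Minsk]
Visit Paris → queue [Minsk]
Visit Minsk → queue []

Delhi Bogota Kigali Kyoto Milan Rabat Cairo Dubai Lagos Perth Porto Bern Manila Dakar Vilnius Sofia Paris Minsk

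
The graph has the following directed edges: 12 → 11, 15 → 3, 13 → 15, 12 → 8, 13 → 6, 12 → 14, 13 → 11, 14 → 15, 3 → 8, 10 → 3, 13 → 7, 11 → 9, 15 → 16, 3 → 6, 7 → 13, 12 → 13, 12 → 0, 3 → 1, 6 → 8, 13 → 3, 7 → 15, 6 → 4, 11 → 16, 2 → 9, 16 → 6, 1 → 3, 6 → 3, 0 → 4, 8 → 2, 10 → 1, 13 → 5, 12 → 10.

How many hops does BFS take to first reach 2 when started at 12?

Level 0: 12
Level 1: 0, 8, 10, 11, 13, 14
Level 2: 1, 2, 3, 4, 5, 6, 7, 9, 15, 16
2 first appears at level 2.

2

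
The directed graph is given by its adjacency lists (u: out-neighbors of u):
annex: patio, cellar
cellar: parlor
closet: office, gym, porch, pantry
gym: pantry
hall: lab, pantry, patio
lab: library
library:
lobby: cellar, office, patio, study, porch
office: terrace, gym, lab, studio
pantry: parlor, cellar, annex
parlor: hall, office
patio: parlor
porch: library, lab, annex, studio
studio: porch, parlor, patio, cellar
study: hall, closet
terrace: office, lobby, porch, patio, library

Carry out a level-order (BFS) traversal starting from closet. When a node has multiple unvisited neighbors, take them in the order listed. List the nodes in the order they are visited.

closet, office, gym, porch, pantry, terrace, lab, studio, library, annex, parlor, cellar, lobby, patio, hall, study

Visit closet; enqueue office, gym, porch, pantry → queue [office, gym, porch, pantry]
Visit office; enqueue terrace, lab, studio → queue [gym, porch, pantry, terrace, lab, studio]
Visit gym → queue [porch, pantry, terrace, lab, studio]
Visit porch; enqueue library, annex → queue [pantry, terrace, lab, studio, library, annex]
Visit pantry; enqueue parlor, cellar → queue [terrace, lab, studio, library, annex, parlor, cellar]
Visit terrace; enqueue lobby, patio → queue [lab, studio, library, annex, parlor, cellar, lobby, patio]
Visit lab → queue [studio, library, annex, parlor, cellar, lobby, patio]
Visit studio → queue [library, annex, parlor, cellar, lobby, patio]
Visit library → queue [annex, parlor, cellar, lobby, patio]
Visit annex → queue [parlor, cellar, lobby, patio]
Visit parlor; enqueue hall → queue [cellar, lobby, patio, hall]
Visit cellar → queue [lobby, patio, hall]
Visit lobby; enqueue study → queue [patio, hall, study]
Visit patio → queue [hall, study]
Visit hall → queue [study]
Visit study → queue []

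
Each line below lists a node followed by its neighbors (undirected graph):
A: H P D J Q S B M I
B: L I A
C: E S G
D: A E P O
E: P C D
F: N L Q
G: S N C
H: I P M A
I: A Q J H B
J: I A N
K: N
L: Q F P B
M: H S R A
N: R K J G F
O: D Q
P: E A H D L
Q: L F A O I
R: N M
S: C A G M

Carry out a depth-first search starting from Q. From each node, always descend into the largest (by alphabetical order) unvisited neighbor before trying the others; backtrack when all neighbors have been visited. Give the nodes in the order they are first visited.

Q O D P L F N R M S G C E A J I H B K

Visit Q
Q → O
O → D
D → P
P → L
L → F
F → N
N → R
R → M
M → S
S → G
G → C
C → E
S → A
A → J
J → I
I → H
I → B
N → K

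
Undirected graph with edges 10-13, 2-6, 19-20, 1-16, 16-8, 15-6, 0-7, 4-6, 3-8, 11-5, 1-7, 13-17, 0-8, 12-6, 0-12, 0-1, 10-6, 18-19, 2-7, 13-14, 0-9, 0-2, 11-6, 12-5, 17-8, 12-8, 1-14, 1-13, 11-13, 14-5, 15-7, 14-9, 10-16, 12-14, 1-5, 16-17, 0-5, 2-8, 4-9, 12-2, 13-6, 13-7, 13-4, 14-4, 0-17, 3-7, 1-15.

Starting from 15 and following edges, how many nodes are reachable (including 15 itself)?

BFS from 15 visits: 15, 1, 6, 7, 0, 5, 13, 14, 16, 2, 4, 10, 11, 12, 3, 8, 9, 17
Reachable nodes: 18 of 21 total.

18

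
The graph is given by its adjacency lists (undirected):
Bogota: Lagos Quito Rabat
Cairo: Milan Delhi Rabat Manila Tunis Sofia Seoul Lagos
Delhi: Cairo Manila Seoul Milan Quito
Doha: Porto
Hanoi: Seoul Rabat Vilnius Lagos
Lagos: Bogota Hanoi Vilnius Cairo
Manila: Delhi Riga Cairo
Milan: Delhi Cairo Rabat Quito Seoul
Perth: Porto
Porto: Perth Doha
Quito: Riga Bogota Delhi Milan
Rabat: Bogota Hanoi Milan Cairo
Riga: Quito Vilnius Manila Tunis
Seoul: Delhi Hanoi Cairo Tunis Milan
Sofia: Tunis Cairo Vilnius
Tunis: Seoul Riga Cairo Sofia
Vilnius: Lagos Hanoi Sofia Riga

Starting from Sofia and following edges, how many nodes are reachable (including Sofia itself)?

BFS from Sofia visits: Sofia, Vilnius, Tunis, Cairo, Riga, Lagos, Hanoi, Seoul, Rabat, Milan, Manila, Delhi, Quito, Bogota
Reachable nodes: 14 of 17 total.

14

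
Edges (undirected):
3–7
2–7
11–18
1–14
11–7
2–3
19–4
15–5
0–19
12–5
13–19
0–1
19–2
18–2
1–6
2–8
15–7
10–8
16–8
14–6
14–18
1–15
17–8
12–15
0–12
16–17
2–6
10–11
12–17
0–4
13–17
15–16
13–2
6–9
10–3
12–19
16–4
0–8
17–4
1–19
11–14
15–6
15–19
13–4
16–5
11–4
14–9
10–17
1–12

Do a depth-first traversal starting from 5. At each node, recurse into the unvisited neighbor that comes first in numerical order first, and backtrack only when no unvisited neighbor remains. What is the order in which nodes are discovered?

5 -> 12 -> 0 -> 1 -> 6 -> 2 -> 3 -> 7 -> 11 -> 4 -> 13 -> 17 -> 8 -> 10 -> 16 -> 15 -> 19 -> 14 -> 9 -> 18

Visit 5
5 → 12
12 → 0
0 → 1
1 → 6
6 → 2
2 → 3
3 → 7
7 → 11
11 → 4
4 → 13
13 → 17
17 → 8
8 → 10
8 → 16
16 → 15
15 → 19
11 → 14
14 → 9
14 → 18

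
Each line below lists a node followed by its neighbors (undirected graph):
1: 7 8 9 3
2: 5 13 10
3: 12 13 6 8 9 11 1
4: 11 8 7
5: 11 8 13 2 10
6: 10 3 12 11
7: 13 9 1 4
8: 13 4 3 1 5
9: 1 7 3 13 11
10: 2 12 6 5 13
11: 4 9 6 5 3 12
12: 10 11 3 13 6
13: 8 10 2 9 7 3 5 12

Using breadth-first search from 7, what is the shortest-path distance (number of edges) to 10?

Level 0: 7
Level 1: 1, 4, 9, 13
Level 2: 2, 3, 5, 8, 10, 11, 12
Level 3: 6
10 first appears at level 2.

2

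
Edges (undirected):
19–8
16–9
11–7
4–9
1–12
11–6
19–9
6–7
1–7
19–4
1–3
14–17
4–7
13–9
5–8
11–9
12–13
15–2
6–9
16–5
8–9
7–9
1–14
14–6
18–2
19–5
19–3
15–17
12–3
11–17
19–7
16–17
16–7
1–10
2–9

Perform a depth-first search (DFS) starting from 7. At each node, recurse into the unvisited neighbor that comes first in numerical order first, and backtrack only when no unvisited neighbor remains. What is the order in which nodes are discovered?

Visit 7
7 → 1
1 → 3
3 → 12
12 → 13
13 → 9
9 → 2
2 → 15
15 → 17
17 → 11
11 → 6
6 → 14
17 → 16
16 → 5
5 → 8
8 → 19
19 → 4
2 → 18
1 → 10

7, 1, 3, 12, 13, 9, 2, 15, 17, 11, 6, 14, 16, 5, 8, 19, 4, 18, 10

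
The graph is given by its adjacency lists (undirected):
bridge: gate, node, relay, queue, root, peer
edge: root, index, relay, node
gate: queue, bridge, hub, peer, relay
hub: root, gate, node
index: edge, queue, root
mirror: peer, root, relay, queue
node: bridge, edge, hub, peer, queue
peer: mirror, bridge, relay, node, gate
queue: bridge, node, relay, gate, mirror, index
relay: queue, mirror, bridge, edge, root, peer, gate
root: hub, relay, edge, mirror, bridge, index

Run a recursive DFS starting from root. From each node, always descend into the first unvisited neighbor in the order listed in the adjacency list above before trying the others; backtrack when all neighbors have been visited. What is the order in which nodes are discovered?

root, hub, gate, queue, bridge, node, edge, index, relay, mirror, peer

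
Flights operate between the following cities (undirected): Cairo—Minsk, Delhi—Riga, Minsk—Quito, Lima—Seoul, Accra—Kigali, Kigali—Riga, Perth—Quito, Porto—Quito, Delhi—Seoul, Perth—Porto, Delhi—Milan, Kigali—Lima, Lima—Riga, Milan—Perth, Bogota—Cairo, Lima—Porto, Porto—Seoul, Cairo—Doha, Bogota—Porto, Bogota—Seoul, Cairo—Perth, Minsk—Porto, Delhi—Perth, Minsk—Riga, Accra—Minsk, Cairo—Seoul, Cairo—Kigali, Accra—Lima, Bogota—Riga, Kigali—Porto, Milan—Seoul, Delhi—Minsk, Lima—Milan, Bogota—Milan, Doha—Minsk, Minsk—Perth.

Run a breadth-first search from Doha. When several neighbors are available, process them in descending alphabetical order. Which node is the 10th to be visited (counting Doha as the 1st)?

Visit Doha; enqueue Minsk, Cairo → queue [Minsk, Cairo]
Visit Minsk; enqueue Riga, Quito, Porto, Perth, Delhi, Accra → queue [Cairo, Riga, Quito, Porto, Perth, Delhi, Accra]
Visit Cairo; enqueue Seoul, Kigali, Bogota → queue [Riga, Quito, Porto, Perth, Delhi, Accra, Seoul, Kigali, Bogota]
Visit Riga; enqueue Lima → queue [Quito, Porto, Perth, Delhi, Accra, Seoul, Kigali, Bogota, Lima]
Visit Quito → queue [Porto, Perth, Delhi, Accra, Seoul, Kigali, Bogota, Lima]
Visit Porto → queue [Perth, Delhi, Accra, Seoul, Kigali, Bogota, Lima]
Visit Perth; enqueue Milan → queue [Delhi, Accra, Seoul, Kigali, Bogota, Lima, Milan]
Visit Delhi → queue [Accra, Seoul, Kigali, Bogota, Lima, Milan]
Visit Accra → queue [Seoul, Kigali, Bogota, Lima, Milan]
Visit Seoul → queue [Kigali, Bogota, Lima, Milan]
Visit Kigali → queue [Bogota, Lima, Milan]
Visit Bogota → queue [Lima, Milan]
Visit Lima → queue [Milan]
Visit Milan → queue []

Visit order: Doha, Minsk, Cairo, Riga, Quito, Porto, Perth, Delhi, Accra, Seoul, Kigali, Bogota, Lima, Milan

Seoul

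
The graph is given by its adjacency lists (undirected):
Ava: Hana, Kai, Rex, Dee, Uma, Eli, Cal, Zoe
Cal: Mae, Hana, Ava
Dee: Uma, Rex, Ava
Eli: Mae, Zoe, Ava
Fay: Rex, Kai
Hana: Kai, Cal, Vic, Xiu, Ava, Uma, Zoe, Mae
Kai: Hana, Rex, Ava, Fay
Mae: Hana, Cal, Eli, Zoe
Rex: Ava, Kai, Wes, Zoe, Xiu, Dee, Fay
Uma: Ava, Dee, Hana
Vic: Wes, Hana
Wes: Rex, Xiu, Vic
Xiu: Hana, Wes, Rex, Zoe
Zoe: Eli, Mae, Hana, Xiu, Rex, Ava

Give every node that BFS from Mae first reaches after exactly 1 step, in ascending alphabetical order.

Cal, Eli, Hana, Zoe

Level 0: Mae
Level 1: Cal, Eli, Hana, Zoe
Level 2: Ava, Kai, Rex, Uma, Vic, Xiu
Level 3: Dee, Fay, Wes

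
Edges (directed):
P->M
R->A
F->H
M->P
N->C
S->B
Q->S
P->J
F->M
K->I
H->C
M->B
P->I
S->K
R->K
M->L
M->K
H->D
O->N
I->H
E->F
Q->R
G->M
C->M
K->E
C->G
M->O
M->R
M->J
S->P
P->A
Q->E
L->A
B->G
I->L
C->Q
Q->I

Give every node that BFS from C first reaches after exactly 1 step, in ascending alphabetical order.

G, M, Q

Level 0: C
Level 1: G, M, Q
Level 2: B, E, I, J, K, L, O, P, R, S
Level 3: A, F, H, N
Level 4: D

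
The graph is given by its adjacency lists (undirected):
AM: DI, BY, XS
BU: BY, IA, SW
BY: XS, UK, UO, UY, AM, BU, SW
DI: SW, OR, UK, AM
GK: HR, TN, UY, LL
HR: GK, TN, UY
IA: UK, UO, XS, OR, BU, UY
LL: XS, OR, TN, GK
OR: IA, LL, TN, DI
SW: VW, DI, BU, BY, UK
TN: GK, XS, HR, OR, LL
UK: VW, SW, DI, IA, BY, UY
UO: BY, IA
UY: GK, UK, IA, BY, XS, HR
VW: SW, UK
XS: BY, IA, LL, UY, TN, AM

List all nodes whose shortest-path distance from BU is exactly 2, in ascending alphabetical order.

AM, DI, OR, UK, UO, UY, VW, XS

Level 0: BU
Level 1: BY, IA, SW
Level 2: AM, DI, OR, UK, UO, UY, VW, XS
Level 3: GK, HR, LL, TN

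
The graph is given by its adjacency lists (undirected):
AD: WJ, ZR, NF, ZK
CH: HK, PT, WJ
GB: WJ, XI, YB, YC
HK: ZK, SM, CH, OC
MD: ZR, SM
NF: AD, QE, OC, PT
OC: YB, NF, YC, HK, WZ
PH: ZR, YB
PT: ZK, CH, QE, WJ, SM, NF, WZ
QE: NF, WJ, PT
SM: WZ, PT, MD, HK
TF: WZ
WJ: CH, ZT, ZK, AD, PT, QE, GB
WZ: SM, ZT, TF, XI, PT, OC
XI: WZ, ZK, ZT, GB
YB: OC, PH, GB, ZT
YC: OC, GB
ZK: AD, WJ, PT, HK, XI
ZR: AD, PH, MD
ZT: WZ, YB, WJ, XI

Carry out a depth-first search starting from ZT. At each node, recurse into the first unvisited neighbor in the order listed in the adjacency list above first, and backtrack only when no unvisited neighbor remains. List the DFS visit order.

ZT → WZ → SM → PT → ZK → AD → WJ → CH → HK → OC → YB → PH → ZR → MD → GB → XI → YC → NF → QE → TF

Visit ZT
ZT → WZ
WZ → SM
SM → PT
PT → ZK
ZK → AD
AD → WJ
WJ → CH
CH → HK
HK → OC
OC → YB
YB → PH
PH → ZR
ZR → MD
YB → GB
GB → XI
GB → YC
OC → NF
NF → QE
WZ → TF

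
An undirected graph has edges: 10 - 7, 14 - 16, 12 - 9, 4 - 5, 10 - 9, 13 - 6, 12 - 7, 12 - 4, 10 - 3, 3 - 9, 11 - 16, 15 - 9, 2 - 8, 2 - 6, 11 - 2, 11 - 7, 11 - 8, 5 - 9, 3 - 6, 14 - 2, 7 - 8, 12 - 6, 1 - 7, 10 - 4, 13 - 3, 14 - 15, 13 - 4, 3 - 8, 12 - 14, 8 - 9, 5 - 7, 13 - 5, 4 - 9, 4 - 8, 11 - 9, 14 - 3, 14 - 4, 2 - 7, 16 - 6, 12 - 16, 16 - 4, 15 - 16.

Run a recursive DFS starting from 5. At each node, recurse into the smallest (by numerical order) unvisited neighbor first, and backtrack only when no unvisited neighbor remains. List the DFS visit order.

Visit 5
5 → 4
4 → 8
8 → 2
2 → 6
6 → 3
3 → 9
9 → 10
10 → 7
7 → 1
7 → 11
11 → 16
16 → 12
12 → 14
14 → 15
3 → 13

5 -> 4 -> 8 -> 2 -> 6 -> 3 -> 9 -> 10 -> 7 -> 1 -> 11 -> 16 -> 12 -> 14 -> 15 -> 13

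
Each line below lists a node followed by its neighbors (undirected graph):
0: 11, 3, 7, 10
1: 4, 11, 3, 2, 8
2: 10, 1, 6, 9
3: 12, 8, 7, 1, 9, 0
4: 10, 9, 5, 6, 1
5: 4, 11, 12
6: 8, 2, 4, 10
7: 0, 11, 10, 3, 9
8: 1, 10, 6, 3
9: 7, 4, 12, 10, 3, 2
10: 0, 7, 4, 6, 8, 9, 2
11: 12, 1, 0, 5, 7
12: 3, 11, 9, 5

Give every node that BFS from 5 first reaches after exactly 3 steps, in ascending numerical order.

2, 8

Level 0: 5
Level 1: 4, 11, 12
Level 2: 0, 1, 3, 6, 7, 9, 10
Level 3: 2, 8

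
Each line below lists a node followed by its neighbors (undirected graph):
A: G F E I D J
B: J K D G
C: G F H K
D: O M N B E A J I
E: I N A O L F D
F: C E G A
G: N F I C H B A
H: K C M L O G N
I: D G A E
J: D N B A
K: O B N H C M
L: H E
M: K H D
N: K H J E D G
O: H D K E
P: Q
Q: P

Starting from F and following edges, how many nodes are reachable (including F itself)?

BFS from F visits: F, G, E, C, A, N, I, H, B, O, L, D, K, J, M
Reachable nodes: 15 of 17 total.

15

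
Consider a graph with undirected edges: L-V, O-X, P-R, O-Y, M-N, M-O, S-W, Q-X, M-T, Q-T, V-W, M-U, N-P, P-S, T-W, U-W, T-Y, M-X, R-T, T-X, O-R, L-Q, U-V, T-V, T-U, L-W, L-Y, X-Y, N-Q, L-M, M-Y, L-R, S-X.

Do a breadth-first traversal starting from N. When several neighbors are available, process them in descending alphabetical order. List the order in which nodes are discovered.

N → Q → P → M → X → T → L → S → R → Y → U → O → W → V

Visit N; enqueue Q, P, M → queue [Q, P, M]
Visit Q; enqueue X, T, L → queue [P, M, X, T, L]
Visit P; enqueue S, R → queue [M, X, T, L, S, R]
Visit M; enqueue Y, U, O → queue [X, T, L, S, R, Y, U, O]
Visit X → queue [T, L, S, R, Y, U, O]
Visit T; enqueue W, V → queue [L, S, R, Y, U, O, W, V]
Visit L → queue [S, R, Y, U, O, W, V]
Visit S → queue [R, Y, U, O, W, V]
Visit R → queue [Y, U, O, W, V]
Visit Y → queue [U, O, W, V]
Visit U → queue [O, W, V]
Visit O → queue [W, V]
Visit W → queue [V]
Visit V → queue []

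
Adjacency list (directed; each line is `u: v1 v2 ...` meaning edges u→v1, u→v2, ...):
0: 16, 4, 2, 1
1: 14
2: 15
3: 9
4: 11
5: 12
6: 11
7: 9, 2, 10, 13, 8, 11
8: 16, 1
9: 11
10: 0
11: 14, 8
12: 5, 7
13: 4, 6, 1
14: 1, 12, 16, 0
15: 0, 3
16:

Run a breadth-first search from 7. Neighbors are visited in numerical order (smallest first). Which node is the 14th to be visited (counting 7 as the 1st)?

Visit 7; enqueue 2, 8, 9, 10, 11, 13 → queue [2, 8, 9, 10, 11, 13]
Visit 2; enqueue 15 → queue [8, 9, 10, 11, 13, 15]
Visit 8; enqueue 1, 16 → queue [9, 10, 11, 13, 15, 1, 16]
Visit 9 → queue [10, 11, 13, 15, 1, 16]
Visit 10; enqueue 0 → queue [11, 13, 15, 1, 16, 0]
Visit 11; enqueue 14 → queue [13, 15, 1, 16, 0, 14]
Visit 13; enqueue 4, 6 → queue [15, 1, 16, 0, 14, 4, 6]
Visit 15; enqueue 3 → queue [1, 16, 0, 14, 4, 6, 3]
Visit 1 → queue [16, 0, 14, 4, 6, 3]
Visit 16 → queue [0, 14, 4, 6, 3]
Visit 0 → queue [14, 4, 6, 3]
Visit 14; enqueue 12 → queue [4, 6, 3, 12]
Visit 4 → queue [6, 3, 12]
Visit 6 → queue [3, 12]
Visit 3 → queue [12]
Visit 12; enqueue 5 → queue [5]
Visit 5 → queue []

Visit order: 7, 2, 8, 9, 10, 11, 13, 15, 1, 16, 0, 14, 4, 6, 3, 12, 5

6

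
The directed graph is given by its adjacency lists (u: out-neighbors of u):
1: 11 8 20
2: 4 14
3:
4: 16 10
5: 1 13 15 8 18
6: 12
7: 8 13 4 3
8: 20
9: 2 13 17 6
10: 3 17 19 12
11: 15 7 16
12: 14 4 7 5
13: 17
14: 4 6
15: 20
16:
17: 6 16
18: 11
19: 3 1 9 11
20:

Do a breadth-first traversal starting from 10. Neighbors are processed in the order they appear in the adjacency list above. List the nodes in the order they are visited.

10 → 3 → 17 → 19 → 12 → 6 → 16 → 1 → 9 → 11 → 14 → 4 → 7 → 5 → 8 → 20 → 2 → 13 → 15 → 18

Visit 10; enqueue 3, 17, 19, 12 → queue [3, 17, 19, 12]
Visit 3 → queue [17, 19, 12]
Visit 17; enqueue 6, 16 → queue [19, 12, 6, 16]
Visit 19; enqueue 1, 9, 11 → queue [12, 6, 16, 1, 9, 11]
Visit 12; enqueue 14, 4, 7, 5 → queue [6, 16, 1, 9, 11, 14, 4, 7, 5]
Visit 6 → queue [16, 1, 9, 11, 14, 4, 7, 5]
Visit 16 → queue [1, 9, 11, 14, 4, 7, 5]
Visit 1; enqueue 8, 20 → queue [9, 11, 14, 4, 7, 5, 8, 20]
Visit 9; enqueue 2, 13 → queue [11, 14, 4, 7, 5, 8, 20, 2, 13]
Visit 11; enqueue 15 → queue [14, 4, 7, 5, 8, 20, 2, 13, 15]
Visit 14 → queue [4, 7, 5, 8, 20, 2, 13, 15]
Visit 4 → queue [7, 5, 8, 20, 2, 13, 15]
Visit 7 → queue [5, 8, 20, 2, 13, 15]
Visit 5; enqueue 18 → queue [8, 20, 2, 13, 15, 18]
Visit 8 → queue [20, 2, 13, 15, 18]
Visit 20 → queue [2, 13, 15, 18]
Visit 2 → queue [13, 15, 18]
Visit 13 → queue [15, 18]
Visit 15 → queue [18]
Visit 18 → queue []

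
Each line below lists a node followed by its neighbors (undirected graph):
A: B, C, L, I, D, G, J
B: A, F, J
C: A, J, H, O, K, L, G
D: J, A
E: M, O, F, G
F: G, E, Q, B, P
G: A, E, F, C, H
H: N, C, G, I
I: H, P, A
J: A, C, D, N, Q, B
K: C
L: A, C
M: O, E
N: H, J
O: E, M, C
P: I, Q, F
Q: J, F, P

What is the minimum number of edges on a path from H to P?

Level 0: H
Level 1: C, G, I, N
Level 2: A, E, F, J, K, L, O, P
Level 3: B, D, M, Q
P first appears at level 2.

2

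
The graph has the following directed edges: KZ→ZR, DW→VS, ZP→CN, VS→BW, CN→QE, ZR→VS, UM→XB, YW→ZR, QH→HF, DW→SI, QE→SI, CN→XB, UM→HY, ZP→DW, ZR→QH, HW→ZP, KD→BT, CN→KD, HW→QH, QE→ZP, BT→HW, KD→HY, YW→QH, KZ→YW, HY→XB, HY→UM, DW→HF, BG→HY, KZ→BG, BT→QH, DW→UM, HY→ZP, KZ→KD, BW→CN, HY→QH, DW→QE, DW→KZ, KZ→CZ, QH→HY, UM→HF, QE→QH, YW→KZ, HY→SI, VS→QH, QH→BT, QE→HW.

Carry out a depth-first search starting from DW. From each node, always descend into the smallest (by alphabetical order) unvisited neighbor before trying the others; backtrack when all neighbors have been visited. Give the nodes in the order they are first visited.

Visit DW
DW → HF
DW → KZ
KZ → BG
BG → HY
HY → QH
QH → BT
BT → HW
HW → ZP
ZP → CN
CN → KD
CN → QE
QE → SI
CN → XB
HY → UM
KZ → CZ
KZ → YW
YW → ZR
ZR → VS
VS → BW

DW HF KZ BG HY QH BT HW ZP CN KD QE SI XB UM CZ YW ZR VS BW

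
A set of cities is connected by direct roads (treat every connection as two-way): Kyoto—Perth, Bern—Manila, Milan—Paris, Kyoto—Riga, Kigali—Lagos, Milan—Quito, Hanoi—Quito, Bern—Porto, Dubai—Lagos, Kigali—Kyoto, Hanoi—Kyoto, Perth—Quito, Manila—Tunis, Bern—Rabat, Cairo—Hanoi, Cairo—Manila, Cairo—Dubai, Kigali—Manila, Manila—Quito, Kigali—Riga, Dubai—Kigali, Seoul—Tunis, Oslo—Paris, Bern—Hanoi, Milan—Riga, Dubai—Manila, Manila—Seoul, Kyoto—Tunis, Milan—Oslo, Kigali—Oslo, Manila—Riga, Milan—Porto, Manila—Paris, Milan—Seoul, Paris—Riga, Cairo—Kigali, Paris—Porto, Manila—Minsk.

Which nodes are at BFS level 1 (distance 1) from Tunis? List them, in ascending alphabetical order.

Kyoto, Manila, Seoul

Level 0: Tunis
Level 1: Kyoto, Manila, Seoul
Level 2: Bern, Cairo, Dubai, Hanoi, Kigali, Milan, Minsk, Paris, Perth, Quito, Riga
Level 3: Lagos, Oslo, Porto, Rabat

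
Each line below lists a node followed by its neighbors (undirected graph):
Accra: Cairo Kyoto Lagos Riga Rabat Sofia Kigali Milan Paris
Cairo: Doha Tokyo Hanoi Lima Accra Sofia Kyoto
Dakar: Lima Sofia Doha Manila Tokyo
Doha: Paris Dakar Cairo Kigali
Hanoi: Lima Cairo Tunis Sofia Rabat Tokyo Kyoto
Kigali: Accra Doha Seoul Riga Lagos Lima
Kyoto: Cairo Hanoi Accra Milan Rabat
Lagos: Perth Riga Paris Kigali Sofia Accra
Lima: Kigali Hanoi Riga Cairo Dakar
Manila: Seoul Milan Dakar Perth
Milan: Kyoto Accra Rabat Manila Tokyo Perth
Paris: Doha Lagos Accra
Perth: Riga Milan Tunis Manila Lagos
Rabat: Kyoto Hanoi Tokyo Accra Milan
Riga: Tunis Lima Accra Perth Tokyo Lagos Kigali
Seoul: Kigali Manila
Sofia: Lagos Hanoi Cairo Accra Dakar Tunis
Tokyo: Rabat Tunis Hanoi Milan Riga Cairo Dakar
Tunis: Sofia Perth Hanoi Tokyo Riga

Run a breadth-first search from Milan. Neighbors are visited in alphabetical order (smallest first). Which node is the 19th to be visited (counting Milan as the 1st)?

Lima

Visit Milan; enqueue Accra, Kyoto, Manila, Perth, Rabat, Tokyo → queue [Accra, Kyoto, Manila, Perth, Rabat, Tokyo]
Visit Accra; enqueue Cairo, Kigali, Lagos, Paris, Riga, Sofia → queue [Kyoto, Manila, Perth, Rabat, Tokyo, Cairo, Kigali, Lagos, Paris, Riga, Sofia]
Visit Kyoto; enqueue Hanoi → queue [Manila, Perth, Rabat, Tokyo, Cairo, Kigali, Lagos, Paris, Riga, Sofia, Hanoi]
Visit Manila; enqueue Dakar, Seoul → queue [Perth, Rabat, Tokyo, Cairo, Kigali, Lagos, Paris, Riga, Sofia, Hanoi, Dakar, Seoul]
Visit Perth; enqueue Tunis → queue [Rabat, Tokyo, Cairo, Kigali, Lagos, Paris, Riga, Sofia, Hanoi, Dakar, Seoul, Tunis]
Visit Rabat → queue [Tokyo, Cairo, Kigali, Lagos, Paris, Riga, Sofia, Hanoi, Dakar, Seoul, Tunis]
Visit Tokyo → queue [Cairo, Kigali, Lagos, Paris, Riga, Sofia, Hanoi, Dakar, Seoul, Tunis]
Visit Cairo; enqueue Doha, Lima → queue [Kigali, Lagos, Paris, Riga, Sofia, Hanoi, Dakar, Seoul, Tunis, Doha, Lima]
Visit Kigali → queue [Lagos, Paris, Riga, Sofia, Hanoi, Dakar, Seoul, Tunis, Doha, Lima]
Visit Lagos → queue [Paris, Riga, Sofia, Hanoi, Dakar, Seoul, Tunis, Doha, Lima]
Visit Paris → queue [Riga, Sofia, Hanoi, Dakar, Seoul, Tunis, Doha, Lima]
Visit Riga → queue [Sofia, Hanoi, Dakar, Seoul, Tunis, Doha, Lima]
Visit Sofia → queue [Hanoi, Dakar, Seoul, Tunis, Doha, Lima]
Visit Hanoi → queue [Dakar, Seoul, Tunis, Doha, Lima]
Visit Dakar → queue [Seoul, Tunis, Doha, Lima]
Visit Seoul → queue [Tunis, Doha, Lima]
Visit Tunis → queue [Doha, Lima]
Visit Doha → queue [Lima]
Visit Lima → queue []

Visit order: Milan, Accra, Kyoto, Manila, Perth, Rabat, Tokyo, Cairo, Kigali, Lagos, Paris, Riga, Sofia, Hanoi, Dakar, Seoul, Tunis, Doha, Lima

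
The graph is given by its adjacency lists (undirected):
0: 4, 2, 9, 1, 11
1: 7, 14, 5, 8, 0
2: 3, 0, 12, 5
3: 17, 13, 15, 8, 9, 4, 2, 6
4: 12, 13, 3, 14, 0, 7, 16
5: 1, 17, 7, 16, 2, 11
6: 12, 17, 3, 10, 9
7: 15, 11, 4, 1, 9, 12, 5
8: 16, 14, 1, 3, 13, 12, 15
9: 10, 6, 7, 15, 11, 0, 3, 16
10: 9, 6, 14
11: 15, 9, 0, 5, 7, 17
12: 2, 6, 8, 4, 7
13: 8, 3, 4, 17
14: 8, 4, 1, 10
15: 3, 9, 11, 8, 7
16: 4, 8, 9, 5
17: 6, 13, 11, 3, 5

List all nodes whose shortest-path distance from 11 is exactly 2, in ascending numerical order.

Level 0: 11
Level 1: 0, 5, 7, 9, 15, 17
Level 2: 1, 2, 3, 4, 6, 8, 10, 12, 13, 16
Level 3: 14

1, 2, 3, 4, 6, 8, 10, 12, 13, 16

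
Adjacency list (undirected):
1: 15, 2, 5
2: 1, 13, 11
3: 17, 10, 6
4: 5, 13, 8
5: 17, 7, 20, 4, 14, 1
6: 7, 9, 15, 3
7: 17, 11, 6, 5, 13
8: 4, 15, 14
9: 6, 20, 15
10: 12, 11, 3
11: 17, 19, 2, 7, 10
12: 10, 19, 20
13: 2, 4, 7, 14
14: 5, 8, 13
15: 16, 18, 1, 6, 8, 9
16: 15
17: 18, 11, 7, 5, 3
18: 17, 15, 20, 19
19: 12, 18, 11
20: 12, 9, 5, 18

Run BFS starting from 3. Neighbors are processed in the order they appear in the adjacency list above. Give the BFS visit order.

3 → 17 → 10 → 6 → 18 → 11 → 7 → 5 → 12 → 9 → 15 → 20 → 19 → 2 → 13 → 4 → 14 → 1 → 16 → 8

Visit 3; enqueue 17, 10, 6 → queue [17, 10, 6]
Visit 17; enqueue 18, 11, 7, 5 → queue [10, 6, 18, 11, 7, 5]
Visit 10; enqueue 12 → queue [6, 18, 11, 7, 5, 12]
Visit 6; enqueue 9, 15 → queue [18, 11, 7, 5, 12, 9, 15]
Visit 18; enqueue 20, 19 → queue [11, 7, 5, 12, 9, 15, 20, 19]
Visit 11; enqueue 2 → queue [7, 5, 12, 9, 15, 20, 19, 2]
Visit 7; enqueue 13 → queue [5, 12, 9, 15, 20, 19, 2, 13]
Visit 5; enqueue 4, 14, 1 → queue [12, 9, 15, 20, 19, 2, 13, 4, 14, 1]
Visit 12 → queue [9, 15, 20, 19, 2, 13, 4, 14, 1]
Visit 9 → queue [15, 20, 19, 2, 13, 4, 14, 1]
Visit 15; enqueue 16, 8 → queue [20, 19, 2, 13, 4, 14, 1, 16, 8]
Visit 20 → queue [19, 2, 13, 4, 14, 1, 16, 8]
Visit 19 → queue [2, 13, 4, 14, 1, 16, 8]
Visit 2 → queue [13, 4, 14, 1, 16, 8]
Visit 13 → queue [4, 14, 1, 16, 8]
Visit 4 → queue [14, 1, 16, 8]
Visit 14 → queue [1, 16, 8]
Visit 1 → queue [16, 8]
Visit 16 → queue [8]
Visit 8 → queue []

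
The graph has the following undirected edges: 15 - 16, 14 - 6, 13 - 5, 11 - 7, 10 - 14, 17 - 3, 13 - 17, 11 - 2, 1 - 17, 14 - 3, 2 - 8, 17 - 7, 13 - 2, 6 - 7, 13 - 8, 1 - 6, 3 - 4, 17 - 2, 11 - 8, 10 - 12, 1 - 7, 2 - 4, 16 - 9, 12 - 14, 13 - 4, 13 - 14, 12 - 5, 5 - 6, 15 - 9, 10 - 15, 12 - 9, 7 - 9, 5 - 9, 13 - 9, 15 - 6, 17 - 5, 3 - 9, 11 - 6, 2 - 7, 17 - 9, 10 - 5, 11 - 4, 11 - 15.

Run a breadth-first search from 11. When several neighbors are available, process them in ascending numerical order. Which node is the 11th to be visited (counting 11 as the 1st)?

Visit 11; enqueue 2, 4, 6, 7, 8, 15 → queue [2, 4, 6, 7, 8, 15]
Visit 2; enqueue 13, 17 → queue [4, 6, 7, 8, 15, 13, 17]
Visit 4; enqueue 3 → queue [6, 7, 8, 15, 13, 17, 3]
Visit 6; enqueue 1, 5, 14 → queue [7, 8, 15, 13, 17, 3, 1, 5, 14]
Visit 7; enqueue 9 → queue [8, 15, 13, 17, 3, 1, 5, 14, 9]
Visit 8 → queue [15, 13, 17, 3, 1, 5, 14, 9]
Visit 15; enqueue 10, 16 → queue [13, 17, 3, 1, 5, 14, 9, 10, 16]
Visit 13 → queue [17, 3, 1, 5, 14, 9, 10, 16]
Visit 17 → queue [3, 1, 5, 14, 9, 10, 16]
Visit 3 → queue [1, 5, 14, 9, 10, 16]
Visit 1 → queue [5, 14, 9, 10, 16]
Visit 5; enqueue 12 → queue [14, 9, 10, 16, 12]
Visit 14 → queue [9, 10, 16, 12]
Visit 9 → queue [10, 16, 12]
Visit 10 → queue [16, 12]
Visit 16 → queue [12]
Visit 12 → queue []

Visit order: 11, 2, 4, 6, 7, 8, 15, 13, 17, 3, 1, 5, 14, 9, 10, 16, 12

1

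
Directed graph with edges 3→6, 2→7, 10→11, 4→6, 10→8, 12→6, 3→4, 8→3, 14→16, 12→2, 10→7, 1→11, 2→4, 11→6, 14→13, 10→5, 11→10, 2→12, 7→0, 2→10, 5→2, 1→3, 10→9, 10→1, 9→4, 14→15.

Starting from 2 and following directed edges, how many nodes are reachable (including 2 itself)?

13

BFS from 2 visits: 2, 4, 7, 10, 12, 6, 0, 1, 5, 8, 9, 11, 3
Reachable nodes: 13 of 17 total.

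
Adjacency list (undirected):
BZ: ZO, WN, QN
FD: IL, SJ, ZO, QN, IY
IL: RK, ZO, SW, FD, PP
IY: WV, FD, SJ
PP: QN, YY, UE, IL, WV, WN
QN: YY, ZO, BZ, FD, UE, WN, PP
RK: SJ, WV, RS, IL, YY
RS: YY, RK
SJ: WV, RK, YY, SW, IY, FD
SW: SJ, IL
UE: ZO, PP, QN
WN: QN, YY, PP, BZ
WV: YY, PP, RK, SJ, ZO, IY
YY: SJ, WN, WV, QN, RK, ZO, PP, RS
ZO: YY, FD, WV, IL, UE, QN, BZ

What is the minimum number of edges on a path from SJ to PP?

2

Level 0: SJ
Level 1: FD, IY, RK, SW, WV, YY
Level 2: IL, PP, QN, RS, WN, ZO
Level 3: BZ, UE
PP first appears at level 2.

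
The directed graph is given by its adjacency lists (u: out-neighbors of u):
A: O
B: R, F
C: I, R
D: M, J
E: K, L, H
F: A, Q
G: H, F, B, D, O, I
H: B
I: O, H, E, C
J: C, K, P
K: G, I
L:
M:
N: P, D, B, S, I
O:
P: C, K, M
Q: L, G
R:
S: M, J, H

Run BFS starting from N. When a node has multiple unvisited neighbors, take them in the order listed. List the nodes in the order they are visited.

N, P, D, B, S, I, C, K, M, J, R, F, H, O, E, G, A, Q, L

Visit N; enqueue P, D, B, S, I → queue [P, D, B, S, I]
Visit P; enqueue C, K, M → queue [D, B, S, I, C, K, M]
Visit D; enqueue J → queue [B, S, I, C, K, M, J]
Visit B; enqueue R, F → queue [S, I, C, K, M, J, R, F]
Visit S; enqueue H → queue [I, C, K, M, J, R, F, H]
Visit I; enqueue O, E → queue [C, K, M, J, R, F, H, O, E]
Visit C → queue [K, M, J, R, F, H, O, E]
Visit K; enqueue G → queue [M, J, R, F, H, O, E, G]
Visit M → queue [J, R, F, H, O, E, G]
Visit J → queue [R, F, H, O, E, G]
Visit R → queue [F, H, O, E, G]
Visit F; enqueue A, Q → queue [H, O, E, G, A, Q]
Visit H → queue [O, E, G, A, Q]
Visit O → queue [E, G, A, Q]
Visit E; enqueue L → queue [G, A, Q, L]
Visit G → queue [A, Q, L]
Visit A → queue [Q, L]
Visit Q → queue [L]
Visit L → queue []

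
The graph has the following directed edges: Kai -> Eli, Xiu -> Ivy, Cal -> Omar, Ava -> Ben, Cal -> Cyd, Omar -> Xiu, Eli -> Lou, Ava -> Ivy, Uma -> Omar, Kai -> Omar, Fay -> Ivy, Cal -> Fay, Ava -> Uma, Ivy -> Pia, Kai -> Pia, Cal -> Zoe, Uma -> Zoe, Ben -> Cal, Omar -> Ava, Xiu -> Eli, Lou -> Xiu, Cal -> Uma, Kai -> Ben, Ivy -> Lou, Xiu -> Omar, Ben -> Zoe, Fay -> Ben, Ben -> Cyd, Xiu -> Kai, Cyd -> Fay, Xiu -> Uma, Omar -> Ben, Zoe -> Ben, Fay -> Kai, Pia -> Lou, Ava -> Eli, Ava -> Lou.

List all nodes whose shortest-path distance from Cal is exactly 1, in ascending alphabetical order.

Level 0: Cal
Level 1: Cyd, Fay, Omar, Uma, Zoe
Level 2: Ava, Ben, Ivy, Kai, Xiu
Level 3: Eli, Lou, Pia

Cyd, Fay, Omar, Uma, Zoe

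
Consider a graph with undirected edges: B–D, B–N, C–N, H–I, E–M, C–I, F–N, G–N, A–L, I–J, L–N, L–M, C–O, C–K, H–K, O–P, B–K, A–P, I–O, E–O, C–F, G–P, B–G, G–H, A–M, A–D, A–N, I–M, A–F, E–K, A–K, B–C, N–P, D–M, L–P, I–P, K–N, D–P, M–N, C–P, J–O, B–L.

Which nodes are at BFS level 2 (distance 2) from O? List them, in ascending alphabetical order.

Level 0: O
Level 1: C, E, I, J, P
Level 2: A, B, D, F, G, H, K, L, M, N

A, B, D, F, G, H, K, L, M, N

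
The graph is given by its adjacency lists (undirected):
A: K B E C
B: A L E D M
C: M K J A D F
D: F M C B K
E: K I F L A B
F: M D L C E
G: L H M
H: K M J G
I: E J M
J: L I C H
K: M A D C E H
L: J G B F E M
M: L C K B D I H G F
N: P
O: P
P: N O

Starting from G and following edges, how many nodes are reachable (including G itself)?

13

BFS from G visits: G, L, H, M, J, B, F, E, K, C, D, I, A
Reachable nodes: 13 of 16 total.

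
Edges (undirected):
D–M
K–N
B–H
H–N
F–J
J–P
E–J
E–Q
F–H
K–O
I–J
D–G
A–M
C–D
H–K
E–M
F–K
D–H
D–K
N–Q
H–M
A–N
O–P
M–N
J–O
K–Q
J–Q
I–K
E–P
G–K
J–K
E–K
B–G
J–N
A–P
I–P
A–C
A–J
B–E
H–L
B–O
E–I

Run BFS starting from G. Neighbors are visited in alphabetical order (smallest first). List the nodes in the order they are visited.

G -> B -> D -> K -> E -> H -> O -> C -> M -> F -> I -> J -> N -> Q -> P -> L -> A

Visit G; enqueue B, D, K → queue [B, D, K]
Visit B; enqueue E, H, O → queue [D, K, E, H, O]
Visit D; enqueue C, M → queue [K, E, H, O, C, M]
Visit K; enqueue F, I, J, N, Q → queue [E, H, O, C, M, F, I, J, N, Q]
Visit E; enqueue P → queue [H, O, C, M, F, I, J, N, Q, P]
Visit H; enqueue L → queue [O, C, M, F, I, J, N, Q, P, L]
Visit O → queue [C, M, F, I, J, N, Q, P, L]
Visit C; enqueue A → queue [M, F, I, J, N, Q, P, L, A]
Visit M → queue [F, I, J, N, Q, P, L, A]
Visit F → queue [I, J, N, Q, P, L, A]
Visit I → queue [J, N, Q, P, L, A]
Visit J → queue [N, Q, P, L, A]
Visit N → queue [Q, P, L, A]
Visit Q → queue [P, L, A]
Visit P → queue [L, A]
Visit L → queue [A]
Visit A → queue []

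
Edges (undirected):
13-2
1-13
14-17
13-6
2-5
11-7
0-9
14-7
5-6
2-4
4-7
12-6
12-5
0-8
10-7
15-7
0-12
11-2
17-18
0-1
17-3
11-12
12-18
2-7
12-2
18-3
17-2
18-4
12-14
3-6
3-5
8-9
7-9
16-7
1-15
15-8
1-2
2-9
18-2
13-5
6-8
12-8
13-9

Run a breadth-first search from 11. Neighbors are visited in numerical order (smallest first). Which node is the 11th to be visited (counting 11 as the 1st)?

Visit 11; enqueue 2, 7, 12 → queue [2, 7, 12]
Visit 2; enqueue 1, 4, 5, 9, 13, 17, 18 → queue [7, 12, 1, 4, 5, 9, 13, 17, 18]
Visit 7; enqueue 10, 14, 15, 16 → queue [12, 1, 4, 5, 9, 13, 17, 18, 10, 14, 15, 16]
Visit 12; enqueue 0, 6, 8 → queue [1, 4, 5, 9, 13, 17, 18, 10, 14, 15, 16, 0, 6, 8]
Visit 1 → queue [4, 5, 9, 13, 17, 18, 10, 14, 15, 16, 0, 6, 8]
Visit 4 → queue [5, 9, 13, 17, 18, 10, 14, 15, 16, 0, 6, 8]
Visit 5; enqueue 3 → queue [9, 13, 17, 18, 10, 14, 15, 16, 0, 6, 8, 3]
Visit 9 → queue [13, 17, 18, 10, 14, 15, 16, 0, 6, 8, 3]
Visit 13 → queue [17, 18, 10, 14, 15, 16, 0, 6, 8, 3]
Visit 17 → queue [18, 10, 14, 15, 16, 0, 6, 8, 3]
Visit 18 → queue [10, 14, 15, 16, 0, 6, 8, 3]
Visit 10 → queue [14, 15, 16, 0, 6, 8, 3]
Visit 14 → queue [15, 16, 0, 6, 8, 3]
Visit 15 → queue [16, 0, 6, 8, 3]
Visit 16 → queue [0, 6, 8, 3]
Visit 0 → queue [6, 8, 3]
Visit 6 → queue [8, 3]
Visit 8 → queue [3]
Visit 3 → queue []

Visit order: 11, 2, 7, 12, 1, 4, 5, 9, 13, 17, 18, 10, 14, 15, 16, 0, 6, 8, 3

18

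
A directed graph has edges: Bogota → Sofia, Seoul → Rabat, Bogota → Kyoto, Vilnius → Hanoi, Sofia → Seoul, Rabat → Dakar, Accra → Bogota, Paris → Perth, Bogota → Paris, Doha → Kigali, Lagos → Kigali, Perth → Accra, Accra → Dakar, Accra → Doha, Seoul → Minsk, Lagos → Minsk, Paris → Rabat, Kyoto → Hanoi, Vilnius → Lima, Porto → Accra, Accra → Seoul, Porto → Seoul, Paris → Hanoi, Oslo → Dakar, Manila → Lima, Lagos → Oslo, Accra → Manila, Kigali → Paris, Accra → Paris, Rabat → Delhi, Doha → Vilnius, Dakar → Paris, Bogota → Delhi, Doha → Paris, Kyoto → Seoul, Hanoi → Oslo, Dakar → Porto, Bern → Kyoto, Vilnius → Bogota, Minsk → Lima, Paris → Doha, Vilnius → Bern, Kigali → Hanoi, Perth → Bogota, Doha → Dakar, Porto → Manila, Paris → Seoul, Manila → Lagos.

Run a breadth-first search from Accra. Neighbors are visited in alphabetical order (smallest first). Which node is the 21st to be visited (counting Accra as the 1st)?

Visit Accra; enqueue Bogota, Dakar, Doha, Manila, Paris, Seoul → queue [Bogota, Dakar, Doha, Manila, Paris, Seoul]
Visit Bogota; enqueue Delhi, Kyoto, Sofia → queue [Dakar, Doha, Manila, Paris, Seoul, Delhi, Kyoto, Sofia]
Visit Dakar; enqueue Porto → queue [Doha, Manila, Paris, Seoul, Delhi, Kyoto, Sofia, Porto]
Visit Doha; enqueue Kigali, Vilnius → queue [Manila, Paris, Seoul, Delhi, Kyoto, Sofia, Porto, Kigali, Vilnius]
Visit Manila; enqueue Lagos, Lima → queue [Paris, Seoul, Delhi, Kyoto, Sofia, Porto, Kigali, Vilnius, Lagos, Lima]
Visit Paris; enqueue Hanoi, Perth, Rabat → queue [Seoul, Delhi, Kyoto, Sofia, Porto, Kigali, Vilnius, Lagos, Lima, Hanoi, Perth, Rabat]
Visit Seoul; enqueue Minsk → queue [Delhi, Kyoto, Sofia, Porto, Kigali, Vilnius, Lagos, Lima, Hanoi, Perth, Rabat, Minsk]
Visit Delhi → queue [Kyoto, Sofia, Porto, Kigali, Vilnius, Lagos, Lima, Hanoi, Perth, Rabat, Minsk]
Visit Kyoto → queue [Sofia, Porto, Kigali, Vilnius, Lagos, Lima, Hanoi, Perth, Rabat, Minsk]
Visit Sofia → queue [Porto, Kigali, Vilnius, Lagos, Lima, Hanoi, Perth, Rabat, Minsk]
Visit Porto → queue [Kigali, Vilnius, Lagos, Lima, Hanoi, Perth, Rabat, Minsk]
Visit Kigali → queue [Vilnius, Lagos, Lima, Hanoi, Perth, Rabat, Minsk]
Visit Vilnius; enqueue Bern → queue [Lagos, Lima, Hanoi, Perth, Rabat, Minsk, Bern]
Visit Lagos; enqueue Oslo → queue [Lima, Hanoi, Perth, Rabat, Minsk, Bern, Oslo]
Visit Lima → queue [Hanoi, Perth, Rabat, Minsk, Bern, Oslo]
Visit Hanoi → queue [Perth, Rabat, Minsk, Bern, Oslo]
Visit Perth → queue [Rabat, Minsk, Bern, Oslo]
Visit Rabat → queue [Minsk, Bern, Oslo]
Visit Minsk → queue [Bern, Oslo]
Visit Bern → queue [Oslo]
Visit Oslo → queue []

Visit order: Accra, Bogota, Dakar, Doha, Manila, Paris, Seoul, Delhi, Kyoto, Sofia, Porto, Kigali, Vilnius, Lagos, Lima, Hanoi, Perth, Rabat, Minsk, Bern, Oslo

Oslo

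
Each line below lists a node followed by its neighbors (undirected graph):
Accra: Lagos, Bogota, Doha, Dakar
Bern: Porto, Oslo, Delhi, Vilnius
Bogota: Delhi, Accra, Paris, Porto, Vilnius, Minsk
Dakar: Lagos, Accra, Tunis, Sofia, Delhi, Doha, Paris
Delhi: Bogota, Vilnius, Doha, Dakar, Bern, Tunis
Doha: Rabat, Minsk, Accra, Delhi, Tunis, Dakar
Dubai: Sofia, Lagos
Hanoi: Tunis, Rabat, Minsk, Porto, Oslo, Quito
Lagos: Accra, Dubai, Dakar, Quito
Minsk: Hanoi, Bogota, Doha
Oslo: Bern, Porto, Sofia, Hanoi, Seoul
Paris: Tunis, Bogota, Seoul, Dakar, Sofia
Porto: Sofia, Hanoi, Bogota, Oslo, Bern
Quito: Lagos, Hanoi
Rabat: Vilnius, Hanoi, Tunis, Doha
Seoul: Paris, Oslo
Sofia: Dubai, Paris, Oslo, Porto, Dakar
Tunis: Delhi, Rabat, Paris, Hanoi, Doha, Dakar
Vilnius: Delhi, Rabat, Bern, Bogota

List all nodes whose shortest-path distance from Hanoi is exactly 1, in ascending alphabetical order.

Minsk, Oslo, Porto, Quito, Rabat, Tunis

Level 0: Hanoi
Level 1: Minsk, Oslo, Porto, Quito, Rabat, Tunis
Level 2: Bern, Bogota, Dakar, Delhi, Doha, Lagos, Paris, Seoul, Sofia, Vilnius
Level 3: Accra, Dubai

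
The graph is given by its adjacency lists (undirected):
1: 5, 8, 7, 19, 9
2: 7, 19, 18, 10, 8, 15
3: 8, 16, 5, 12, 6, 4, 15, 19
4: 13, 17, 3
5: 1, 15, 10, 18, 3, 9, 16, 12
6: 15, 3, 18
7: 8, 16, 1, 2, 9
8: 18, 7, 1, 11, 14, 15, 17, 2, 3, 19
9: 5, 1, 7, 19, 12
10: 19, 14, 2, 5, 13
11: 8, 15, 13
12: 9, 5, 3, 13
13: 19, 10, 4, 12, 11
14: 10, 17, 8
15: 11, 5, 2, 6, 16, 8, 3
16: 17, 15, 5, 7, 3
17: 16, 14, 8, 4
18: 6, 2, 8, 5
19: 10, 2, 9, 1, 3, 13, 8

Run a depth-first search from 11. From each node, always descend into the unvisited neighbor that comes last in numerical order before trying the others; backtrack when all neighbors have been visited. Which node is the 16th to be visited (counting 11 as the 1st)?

5

Visit 11
11 → 15
15 → 16
16 → 17
17 → 14
14 → 10
10 → 19
19 → 13
13 → 12
12 → 9
9 → 7
7 → 8
8 → 18
18 → 6
6 → 3
3 → 5
5 → 1
3 → 4
18 → 2

Visit order: 11, 15, 16, 17, 14, 10, 19, 13, 12, 9, 7, 8, 18, 6, 3, 5, 1, 4, 2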